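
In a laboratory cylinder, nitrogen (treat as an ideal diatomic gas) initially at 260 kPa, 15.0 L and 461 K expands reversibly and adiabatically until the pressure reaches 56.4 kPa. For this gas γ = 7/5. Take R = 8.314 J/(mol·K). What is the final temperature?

Adiabatic: T₂/T₁ = (P₂/P₁)^((γ−1)/γ) ⇒ T₂ = 461×(0.217)^0.286 = 298 K; V₂ = 44.7 L.

298 K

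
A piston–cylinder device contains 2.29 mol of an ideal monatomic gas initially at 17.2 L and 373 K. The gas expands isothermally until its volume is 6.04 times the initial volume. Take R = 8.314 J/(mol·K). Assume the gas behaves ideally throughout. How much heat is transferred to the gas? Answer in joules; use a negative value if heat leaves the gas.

12800 J

P₁ = nRT₁/V₁ = 2.29×8.314×373/17.2 = 413 kPa.
Isothermal: T stays 373 K; PV = const ⇒ V₂ = 104 L, P₂ = 68.4 kPa.
ΔU = 0 (ideal gas, T constant).
W = nRT ln(V₂/V₁) = 2.29×8.314×373×ln(6.04) = 12800 J.
Q = ΔU + W = 12800 J.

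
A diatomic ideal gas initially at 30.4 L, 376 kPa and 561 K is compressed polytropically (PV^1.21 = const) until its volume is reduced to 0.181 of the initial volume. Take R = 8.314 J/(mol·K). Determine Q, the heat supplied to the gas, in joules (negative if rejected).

n = P₁V₁/(RT₁) = 376×30.4/(8.314×561) = 2.45 mol.
Polytropic n=1.21: T₂ = T₁(V₁/V₂)^(n−1) = 561×(5.52)^0.21 = 803 K; P₂ = P₁(V₁/V₂)^n = 2970 kPa.
W = (P₁V₁−P₂V₂)/(n−1) = (376×30.4−2970×5.50)/0.21 = -23500 J.
ΔU = nCvΔT = 2.45×20.8×(803−561) = 12300 J.
Q = ΔU + W = -11200 J.

-11200 J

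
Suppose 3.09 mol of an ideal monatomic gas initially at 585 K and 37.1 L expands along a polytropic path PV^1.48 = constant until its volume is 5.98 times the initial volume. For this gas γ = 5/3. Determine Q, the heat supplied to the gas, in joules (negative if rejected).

5050 J

P₁ = nRT₁/V₁ = 3.09×8.314×585/37.1 = 405 kPa.
Polytropic n=1.48: T₂ = T₁(V₁/V₂)^(n−1) = 585×(0.167)^0.48 = 248 K; P₂ = P₁(V₁/V₂)^n = 28.7 kPa.
W = (P₁V₁−P₂V₂)/(n−1) = (405×37.1−28.7×222)/0.48 = 18000 J.
ΔU = nCvΔT = 3.09×12.5×(248−585) = -13000 J.
Q = ΔU + W = 5050 J.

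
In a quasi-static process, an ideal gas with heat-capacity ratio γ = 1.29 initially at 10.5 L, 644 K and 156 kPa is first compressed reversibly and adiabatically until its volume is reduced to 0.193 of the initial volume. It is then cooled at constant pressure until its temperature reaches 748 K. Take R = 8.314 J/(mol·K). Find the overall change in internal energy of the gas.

912 J

n = P₁V₁/(RT₁) = 156×10.5/(8.314×644) = 0.306 mol.
Step 1 — Adiabatic: TV^(γ−1) = const ⇒ T₂ = 644×(5.18)^0.290 = 1040 K; PV^γ = const ⇒ P₂ = 1300 kPa.
ΔU = nCvΔT = 0.306×28.7×(1040−644) = 3450 J.
Q = 0 for an adiabatic process, so W = −ΔU = -3450 J.
State after step 1: P = 1300 kPa, V = 2.03 L, T = 1040 K.
Step 2 — Isobaric: P stays 1300 kPa; V/T = const ⇒ T₂ = 748 K, V₂ = 1.46 L.
W = PΔV = 1300×(1.46−2.03) kPa·L = -737 J.
ΔU = nCvΔT = 0.306×28.7×(748−1040) = -2540 J.
Q = ΔU + W = nCpΔT = -3280 J.
Net over both steps: W = -4190 J, Q = -3280 J, ΔU = 912 J.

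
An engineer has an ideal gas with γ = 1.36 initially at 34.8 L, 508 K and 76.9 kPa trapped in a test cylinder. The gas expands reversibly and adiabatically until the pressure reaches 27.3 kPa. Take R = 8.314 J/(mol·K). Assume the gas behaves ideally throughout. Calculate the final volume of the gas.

Adiabatic: T₂/T₁ = (P₂/P₁)^((γ−1)/γ) ⇒ T₂ = 508×(0.355)^0.265 = 386 K; V₂ = 74.5 L.

74.5 L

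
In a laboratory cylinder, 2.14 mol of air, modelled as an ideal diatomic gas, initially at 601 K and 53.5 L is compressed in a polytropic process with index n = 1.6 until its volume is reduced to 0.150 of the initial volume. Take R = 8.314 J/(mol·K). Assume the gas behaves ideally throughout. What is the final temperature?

1880 K

P₁ = nRT₁/V₁ = 2.14×8.314×601/53.5 = 200 kPa.
Polytropic n=1.6: T₂ = T₁(V₁/V₂)^(n−1) = 601×(6.67)^0.60 = 1880 K; P₂ = P₁(V₁/V₂)^n = 4160 kPa.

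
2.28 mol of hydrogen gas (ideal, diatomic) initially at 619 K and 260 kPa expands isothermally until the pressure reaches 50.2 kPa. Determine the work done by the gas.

19300 J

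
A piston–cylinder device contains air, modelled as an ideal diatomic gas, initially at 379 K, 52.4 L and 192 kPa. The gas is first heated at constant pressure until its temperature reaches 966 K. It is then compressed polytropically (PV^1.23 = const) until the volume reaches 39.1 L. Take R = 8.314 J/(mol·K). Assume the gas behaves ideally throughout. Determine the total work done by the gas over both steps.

-20800 J

n = P₁V₁/(RT₁) = 192×52.4/(8.314×379) = 3.19 mol.
Step 1 — Isobaric: P stays 192 kPa; V/T = const ⇒ T₂ = 966 K, V₂ = 134 L.
W = PΔV = 192×(134−52.4) kPa·L = 15600 J.
ΔU = nCvΔT = 3.19×20.8×(966−379) = 39000 J.
Q = ΔU + W = nCpΔT = 54500 J.
State after step 1: P = 192 kPa, V = 134 L, T = 966 K.
Step 2 — Polytropic n=1.23: T₂ = T₁(V₁/V₂)^(n−1) = 966×(3.42)^0.23 = 1280 K; P₂ = P₁(V₁/V₂)^n = 870 kPa.
W = (P₁V₁−P₂V₂)/(n−1) = (192×134−870×39.1)/0.23 = -36400 J.
ΔU = nCvΔT = 3.19×20.8×(1280−966) = 20900 J.
Q = ΔU + W = -15500 J.
Net over both steps: W = -20800 J, Q = 39100 J, ΔU = 59900 J.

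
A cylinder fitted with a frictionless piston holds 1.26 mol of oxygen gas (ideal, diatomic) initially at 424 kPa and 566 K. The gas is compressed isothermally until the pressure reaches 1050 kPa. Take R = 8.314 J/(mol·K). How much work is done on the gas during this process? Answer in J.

5380 J

V₁ = nRT₁/P₁ = 1.26×8.314×566/424 = 14.0 L.
Isothermal: T stays 566 K; PV = const ⇒ V₂ = 5.65 L, P₂ = 1050 kPa.
W = nRT ln(V₂/V₁) = 1.26×8.314×566×ln(0.404) = -5380 J.
Work done on the gas = −W_by = 5380 J.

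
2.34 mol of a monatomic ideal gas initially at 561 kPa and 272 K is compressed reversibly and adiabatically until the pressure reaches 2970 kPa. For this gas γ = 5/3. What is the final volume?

3.47 L

V₁ = nRT₁/P₁ = 2.34×8.314×272/561 = 9.43 L.
Adiabatic: T₂/T₁ = (P₂/P₁)^((γ−1)/γ) ⇒ T₂ = 272×(5.29)^0.400 = 530 K; V₂ = 3.47 L.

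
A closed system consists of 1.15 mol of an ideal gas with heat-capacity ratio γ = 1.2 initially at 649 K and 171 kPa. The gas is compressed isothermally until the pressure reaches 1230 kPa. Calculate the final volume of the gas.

5.04 L

V₁ = nRT₁/P₁ = 1.15×8.314×649/171 = 36.3 L.
Isothermal: T stays 649 K; PV = const ⇒ V₂ = 5.04 L, P₂ = 1230 kPa.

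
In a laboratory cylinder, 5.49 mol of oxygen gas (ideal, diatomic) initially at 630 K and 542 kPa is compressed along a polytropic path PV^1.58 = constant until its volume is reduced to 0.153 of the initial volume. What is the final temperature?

V₁ = nRT₁/P₁ = 5.49×8.314×630/542 = 53.1 L.
Polytropic n=1.58: T₂ = T₁(V₁/V₂)^(n−1) = 630×(6.54)^0.58 = 1870 K; P₂ = P₁(V₁/V₂)^n = 10500 kPa.

1870 K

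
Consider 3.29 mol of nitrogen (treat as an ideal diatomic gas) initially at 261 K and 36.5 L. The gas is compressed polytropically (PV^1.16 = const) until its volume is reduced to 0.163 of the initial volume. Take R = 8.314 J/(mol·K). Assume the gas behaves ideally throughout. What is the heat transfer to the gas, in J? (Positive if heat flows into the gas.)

P₁ = nRT₁/V₁ = 3.29×8.314×261/36.5 = 196 kPa.
Polytropic n=1.16: T₂ = T₁(V₁/V₂)^(n−1) = 261×(6.13)^0.16 = 349 K; P₂ = P₁(V₁/V₂)^n = 1600 kPa.
W = (P₁V₁−P₂V₂)/(n−1) = (196×36.5−1600×5.95)/0.16 = -15000 J.
ΔU = nCvΔT = 3.29×20.8×(349−261) = 6010 J.
Q = ΔU + W = -9020 J.

-9020 J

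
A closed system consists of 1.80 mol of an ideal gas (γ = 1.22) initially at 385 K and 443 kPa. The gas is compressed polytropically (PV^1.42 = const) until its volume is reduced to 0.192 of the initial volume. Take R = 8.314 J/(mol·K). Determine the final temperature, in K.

V₁ = nRT₁/P₁ = 1.80×8.314×385/443 = 13.0 L.
Polytropic n=1.42: T₂ = T₁(V₁/V₂)^(n−1) = 385×(5.21)^0.42 = 770 K; P₂ = P₁(V₁/V₂)^n = 4610 kPa.

770 K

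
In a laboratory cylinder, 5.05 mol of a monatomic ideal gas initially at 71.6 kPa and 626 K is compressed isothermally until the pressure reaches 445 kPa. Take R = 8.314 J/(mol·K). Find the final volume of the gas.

59.1 L

V₁ = nRT₁/P₁ = 5.05×8.314×626/71.6 = 367 L.
Isothermal: T stays 626 K; PV = const ⇒ V₂ = 59.1 L, P₂ = 445 kPa.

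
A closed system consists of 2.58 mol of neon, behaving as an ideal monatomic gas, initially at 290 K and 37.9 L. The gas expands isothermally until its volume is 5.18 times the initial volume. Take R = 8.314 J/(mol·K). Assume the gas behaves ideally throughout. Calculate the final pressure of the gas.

P₁ = nRT₁/V₁ = 2.58×8.314×290/37.9 = 164 kPa.
Isothermal: T stays 290 K; PV = const ⇒ V₂ = 196 L, P₂ = 31.7 kPa.

31.7 kPa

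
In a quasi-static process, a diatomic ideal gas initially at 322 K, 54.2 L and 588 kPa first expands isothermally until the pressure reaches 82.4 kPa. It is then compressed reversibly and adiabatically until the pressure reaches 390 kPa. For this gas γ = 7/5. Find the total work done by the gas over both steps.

18100 J

n = P₁V₁/(RT₁) = 588×54.2/(8.314×322) = 11.9 mol.
Step 1 — Isothermal: T stays 322 K; PV = const ⇒ V₂ = 387 L, P₂ = 82.4 kPa.
ΔU = 0 (ideal gas, T constant).
W = nRT ln(V₂/V₁) = 11.9×8.314×322×ln(7.14) = 62600 J.
Q = ΔU + W = 62600 J.
State after step 1: P = 82.4 kPa, V = 387 L, T = 322 K.
Step 2 — Adiabatic: T₂/T₁ = (P₂/P₁)^((γ−1)/γ) ⇒ T₂ = 322×(4.73)^0.286 = 502 K; V₂ = 127 L.
ΔU = nCvΔT = 11.9×20.8×(502−322) = 44600 J.
Q = 0 for an adiabatic process, so W = −ΔU = -44600 J.
Net over both steps: W = 18100 J, Q = 62600 J, ΔU = 44600 J.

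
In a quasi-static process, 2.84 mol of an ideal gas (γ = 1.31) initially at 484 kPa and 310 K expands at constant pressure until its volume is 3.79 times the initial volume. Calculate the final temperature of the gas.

V₁ = nRT₁/P₁ = 2.84×8.314×310/484 = 15.1 L.
Isobaric: P stays 484 kPa; V/T = const ⇒ T₂ = 1170 K, V₂ = 57.3 L.

1170 K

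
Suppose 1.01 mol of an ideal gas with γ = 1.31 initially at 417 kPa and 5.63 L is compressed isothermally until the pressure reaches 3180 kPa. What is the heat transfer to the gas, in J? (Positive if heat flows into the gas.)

-4770 J

T₁ = P₁V₁/(nR) = 417×5.63/(1.01×8.314) = 280 K.
Isothermal: T stays 280 K; PV = const ⇒ V₂ = 0.738 L, P₂ = 3180 kPa.
ΔU = 0 (ideal gas, T constant).
W = nRT ln(V₂/V₁) = 1.01×8.314×280×ln(0.131) = -4770 J.
Q = ΔU + W = -4770 J.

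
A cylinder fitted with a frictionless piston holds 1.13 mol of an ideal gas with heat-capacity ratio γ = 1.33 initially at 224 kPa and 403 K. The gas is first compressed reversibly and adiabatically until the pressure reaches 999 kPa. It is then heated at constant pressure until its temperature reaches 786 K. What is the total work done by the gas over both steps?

-3260 J

V₁ = nRT₁/P₁ = 1.13×8.314×403/224 = 16.9 L.
Step 1 — Adiabatic: T₂/T₁ = (P₂/P₁)^((γ−1)/γ) ⇒ T₂ = 403×(4.46)^0.248 = 584 K; V₂ = 5.49 L.
ΔU = nCvΔT = 1.13×25.2×(584−403) = 5150 J.
Q = 0 for an adiabatic process, so W = −ΔU = -5150 J.
State after step 1: P = 999 kPa, V = 5.49 L, T = 584 K.
Step 2 — Isobaric: P stays 999 kPa; V/T = const ⇒ T₂ = 786 K, V₂ = 7.39 L.
W = PΔV = 999×(7.39−5.49) kPa·L = 1900 J.
ΔU = nCvΔT = 1.13×25.2×(786−584) = 5750 J.
Q = ΔU + W = nCpΔT = 7650 J.
Net over both steps: W = -3260 J, Q = 7650 J, ΔU = 10900 J.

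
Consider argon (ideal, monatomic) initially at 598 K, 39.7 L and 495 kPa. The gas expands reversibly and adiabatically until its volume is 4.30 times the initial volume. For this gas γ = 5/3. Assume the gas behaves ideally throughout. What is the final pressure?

Adiabatic: TV^(γ−1) = const ⇒ T₂ = 598×(0.233)^0.667 = 226 K; PV^γ = const ⇒ P₂ = 43.5 kPa.

43.5 kPa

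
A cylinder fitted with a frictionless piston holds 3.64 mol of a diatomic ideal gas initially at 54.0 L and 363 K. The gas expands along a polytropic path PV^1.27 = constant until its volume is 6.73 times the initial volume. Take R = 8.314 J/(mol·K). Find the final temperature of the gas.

P₁ = nRT₁/V₁ = 3.64×8.314×363/54.0 = 203 kPa.
Polytropic n=1.27: T₂ = T₁(V₁/V₂)^(n−1) = 363×(0.149)^0.27 = 217 K; P₂ = P₁(V₁/V₂)^n = 18.1 kPa.

217 K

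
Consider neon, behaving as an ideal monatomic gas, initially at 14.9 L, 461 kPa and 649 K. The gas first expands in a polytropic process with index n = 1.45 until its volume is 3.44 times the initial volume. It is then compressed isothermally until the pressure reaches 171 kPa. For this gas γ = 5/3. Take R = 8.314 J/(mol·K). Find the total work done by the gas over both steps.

3360 J

n = P₁V₁/(RT₁) = 461×14.9/(8.314×649) = 1.27 mol.
Step 1 — Polytropic n=1.45: T₂ = T₁(V₁/V₂)^(n−1) = 649×(0.291)^0.45 = 372 K; P₂ = P₁(V₁/V₂)^n = 76.9 kPa.
W = (P₁V₁−P₂V₂)/(n−1) = (461×14.9−76.9×51.3)/0.45 = 6510 J.
ΔU = nCvΔT = 1.27×12.5×(372−649) = -4390 J.
Q = ΔU + W = 2120 J.
State after step 1: P = 76.9 kPa, V = 51.3 L, T = 372 K.
Step 2 — Isothermal: T stays 372 K; PV = const ⇒ V₂ = 23.0 L, P₂ = 171 kPa.
ΔU = 0 (ideal gas, T constant).
W = nRT ln(V₂/V₁) = 1.27×8.314×372×ln(0.449) = -3150 J.
Q = ΔU + W = -3150 J.
Net over both steps: W = 3360 J, Q = -1030 J, ΔU = -4390 J.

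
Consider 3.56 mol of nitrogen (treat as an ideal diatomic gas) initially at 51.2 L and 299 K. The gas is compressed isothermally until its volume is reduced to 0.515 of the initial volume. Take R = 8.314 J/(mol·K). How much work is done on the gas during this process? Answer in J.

5870 J

P₁ = nRT₁/V₁ = 3.56×8.314×299/51.2 = 173 kPa.
Isothermal: T stays 299 K; PV = const ⇒ V₂ = 26.4 L, P₂ = 336 kPa.
W = nRT ln(V₂/V₁) = 3.56×8.314×299×ln(0.515) = -5870 J.
Work done on the gas = −W_by = 5870 J.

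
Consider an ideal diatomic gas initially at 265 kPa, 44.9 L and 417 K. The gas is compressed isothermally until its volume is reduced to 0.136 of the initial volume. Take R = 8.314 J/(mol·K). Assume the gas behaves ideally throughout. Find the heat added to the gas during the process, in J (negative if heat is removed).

n = P₁V₁/(RT₁) = 265×44.9/(8.314×417) = 3.43 mol.
Isothermal: T stays 417 K; PV = const ⇒ V₂ = 6.11 L, P₂ = 1950 kPa.
ΔU = 0 (ideal gas, T constant).
W = nRT ln(V₂/V₁) = 3.43×8.314×417×ln(0.136) = -23700 J.
Q = ΔU + W = -23700 J.

-23700 J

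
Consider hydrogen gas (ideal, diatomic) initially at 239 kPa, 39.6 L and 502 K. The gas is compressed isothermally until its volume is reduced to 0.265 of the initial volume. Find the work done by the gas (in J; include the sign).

n = P₁V₁/(RT₁) = 239×39.6/(8.314×502) = 2.27 mol.
Isothermal: T stays 502 K; PV = const ⇒ V₂ = 10.5 L, P₂ = 902 kPa.
W = nRT ln(V₂/V₁) = 2.27×8.314×502×ln(0.265) = -12600 J.

-12600 J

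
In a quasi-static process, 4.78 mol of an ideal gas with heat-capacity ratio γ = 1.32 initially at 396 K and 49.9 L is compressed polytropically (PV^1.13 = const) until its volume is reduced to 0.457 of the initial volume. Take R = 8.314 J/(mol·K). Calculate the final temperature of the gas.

P₁ = nRT₁/V₁ = 4.78×8.314×396/49.9 = 315 kPa.
Polytropic n=1.13: T₂ = T₁(V₁/V₂)^(n−1) = 396×(2.19)^0.13 = 438 K; P₂ = P₁(V₁/V₂)^n = 764 kPa.

438 K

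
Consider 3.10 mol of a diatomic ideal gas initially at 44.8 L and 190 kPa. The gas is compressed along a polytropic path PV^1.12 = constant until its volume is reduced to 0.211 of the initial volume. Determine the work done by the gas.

T₁ = P₁V₁/(nR) = 190×44.8/(3.10×8.314) = 330 K.
Polytropic n=1.12: T₂ = T₁(V₁/V₂)^(n−1) = 330×(4.74)^0.12 = 398 K; P₂ = P₁(V₁/V₂)^n = 1090 kPa.
W = (P₁V₁−P₂V₂)/(n−1) = (190×44.8−1090×9.45)/0.12 = -14600 J.

-14600 J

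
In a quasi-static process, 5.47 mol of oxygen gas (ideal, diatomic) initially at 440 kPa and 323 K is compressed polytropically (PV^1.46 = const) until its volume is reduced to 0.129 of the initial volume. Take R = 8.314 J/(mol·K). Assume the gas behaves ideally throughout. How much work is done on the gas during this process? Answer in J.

V₁ = nRT₁/P₁ = 5.47×8.314×323/440 = 33.4 L.
Polytropic n=1.46: T₂ = T₁(V₁/V₂)^(n−1) = 323×(7.75)^0.46 = 829 K; P₂ = P₁(V₁/V₂)^n = 8750 kPa.
W = (P₁V₁−P₂V₂)/(n−1) = (440×33.4−8750×4.31)/0.46 = -50000 J.
Work done on the gas = −W_by = 50000 J.

50000 J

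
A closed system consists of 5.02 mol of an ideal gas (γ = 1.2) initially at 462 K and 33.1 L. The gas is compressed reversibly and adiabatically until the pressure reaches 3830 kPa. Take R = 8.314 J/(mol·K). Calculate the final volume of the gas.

6.89 L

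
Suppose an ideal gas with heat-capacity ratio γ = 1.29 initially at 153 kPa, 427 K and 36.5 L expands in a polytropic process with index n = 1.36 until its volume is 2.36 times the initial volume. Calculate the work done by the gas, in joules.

4120 J

n = P₁V₁/(RT₁) = 153×36.5/(8.314×427) = 1.57 mol.
Polytropic n=1.36: T₂ = T₁(V₁/V₂)^(n−1) = 427×(0.424)^0.36 = 313 K; P₂ = P₁(V₁/V₂)^n = 47.6 kPa.
W = (P₁V₁−P₂V₂)/(n−1) = (153×36.5−47.6×86.1)/0.36 = 4120 J.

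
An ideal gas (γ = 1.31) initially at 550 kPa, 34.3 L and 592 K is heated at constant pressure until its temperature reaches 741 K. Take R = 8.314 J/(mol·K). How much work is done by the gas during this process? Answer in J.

4750 J

n = P₁V₁/(RT₁) = 550×34.3/(8.314×592) = 3.83 mol.
Isobaric: P stays 550 kPa; V/T = const ⇒ T₂ = 741 K, V₂ = 42.9 L.
W = PΔV = 550×(42.9−34.3) kPa·L = 4750 J.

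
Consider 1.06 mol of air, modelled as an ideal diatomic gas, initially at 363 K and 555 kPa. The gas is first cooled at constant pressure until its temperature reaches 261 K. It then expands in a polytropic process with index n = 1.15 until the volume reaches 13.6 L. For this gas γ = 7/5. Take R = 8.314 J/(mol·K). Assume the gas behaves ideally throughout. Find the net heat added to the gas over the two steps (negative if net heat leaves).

V₁ = nRT₁/P₁ = 1.06×8.314×363/555 = 5.76 L.
Step 1 — Isobaric: P stays 555 kPa; V/T = const ⇒ T₂ = 261 K, V₂ = 4.14 L.
W = PΔV = 555×(4.14−5.76) kPa·L = -899 J.
ΔU = nCvΔT = 1.06×20.8×(261−363) = -2250 J.
Q = ΔU + W = nCpΔT = -3150 J.
State after step 1: P = 555 kPa, V = 4.14 L, T = 261 K.
Step 2 — Polytropic n=1.15: T₂ = T₁(V₁/V₂)^(n−1) = 261×(0.305)^0.15 = 218 K; P₂ = P₁(V₁/V₂)^n = 142 kPa.
W = (P₁V₁−P₂V₂)/(n−1) = (555×4.14−142×13.6)/0.15 = 2500 J.
ΔU = nCvΔT = 1.06×20.8×(218−261) = -939 J.
Q = ΔU + W = 1560 J.
Net over both steps: W = 1600 J, Q = -1580 J, ΔU = -3190 J.

-1580 J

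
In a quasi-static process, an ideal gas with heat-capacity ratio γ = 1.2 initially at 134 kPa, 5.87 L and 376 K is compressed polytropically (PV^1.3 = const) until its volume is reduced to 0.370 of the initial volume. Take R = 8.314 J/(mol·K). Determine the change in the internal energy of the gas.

1370 J

n = P₁V₁/(RT₁) = 134×5.87/(8.314×376) = 0.252 mol.
Polytropic n=1.3: T₂ = T₁(V₁/V₂)^(n−1) = 376×(2.70)^0.30 = 507 K; P₂ = P₁(V₁/V₂)^n = 488 kPa.
For an ideal gas ΔU = nCvΔT with Cv = R/(γ−1) = 41.6 J/(mol·K).
ΔU = 0.252×41.6×(507−376) = 1370 J.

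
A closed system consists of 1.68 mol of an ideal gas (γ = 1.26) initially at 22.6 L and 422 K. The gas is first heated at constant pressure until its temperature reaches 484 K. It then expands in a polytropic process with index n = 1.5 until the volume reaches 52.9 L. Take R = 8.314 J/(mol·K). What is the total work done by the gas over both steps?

4920 J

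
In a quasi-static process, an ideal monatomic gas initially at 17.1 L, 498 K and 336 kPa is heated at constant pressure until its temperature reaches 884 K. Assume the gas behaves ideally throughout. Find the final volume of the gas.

Isobaric: P stays 336 kPa; V/T = const ⇒ T₂ = 884 K, V₂ = 30.4 L.

30.4 L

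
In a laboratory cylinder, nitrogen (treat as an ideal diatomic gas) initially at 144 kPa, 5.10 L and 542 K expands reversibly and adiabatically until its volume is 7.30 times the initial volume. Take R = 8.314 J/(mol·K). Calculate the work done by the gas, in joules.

n = P₁V₁/(RT₁) = 144×5.10/(8.314×542) = 0.163 mol.
Adiabatic: TV^(γ−1) = const ⇒ T₂ = 542×(0.137)^0.400 = 245 K; PV^γ = const ⇒ P₂ = 8.91 kPa.
ΔU = nCvΔT = 0.163×20.8×(245−542) = -1010 J.
Q = 0 for an adiabatic process, so W = −ΔU = 1010 J.

1010 J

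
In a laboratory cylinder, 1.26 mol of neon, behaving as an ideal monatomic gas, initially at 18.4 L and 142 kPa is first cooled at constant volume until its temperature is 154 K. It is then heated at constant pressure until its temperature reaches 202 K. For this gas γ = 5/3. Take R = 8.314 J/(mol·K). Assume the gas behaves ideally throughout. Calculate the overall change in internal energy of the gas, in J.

T₁ = P₁V₁/(nR) = 142×18.4/(1.26×8.314) = 249 K.
Step 1 — Isochoric: V stays 18.4 L; P/T = const ⇒ T₂ = 154 K, P₂ = 87.7 kPa.
W = 0 (no volume change).
ΔU = nCvΔT = 1.26×12.5×(154−249) = -1500 J.
Q = ΔU = -1500 J.
State after step 1: P = 87.7 kPa, V = 18.4 L, T = 154 K.
Step 2 — Isobaric: P stays 87.7 kPa; V/T = const ⇒ T₂ = 202 K, V₂ = 24.1 L.
W = PΔV = 87.7×(24.1−18.4) kPa·L = 503 J.
ΔU = nCvΔT = 1.26×12.5×(202−154) = 754 J.
Q = ΔU + W = nCpΔT = 1260 J.
Net over both steps: W = 503 J, Q = -242 J, ΔU = -745 J.

-745 J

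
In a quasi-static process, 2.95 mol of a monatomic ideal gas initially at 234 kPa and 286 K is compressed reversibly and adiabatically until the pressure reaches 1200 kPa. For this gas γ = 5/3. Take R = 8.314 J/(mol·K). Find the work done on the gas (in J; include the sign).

V₁ = nRT₁/P₁ = 2.95×8.314×286/234 = 30.0 L.
Adiabatic: T₂/T₁ = (P₂/P₁)^((γ−1)/γ) ⇒ T₂ = 286×(5.13)^0.400 = 550 K; V₂ = 11.2 L.
ΔU = nCvΔT = 2.95×12.5×(550−286) = 9710 J.
Q = 0 for an adiabatic process, so W = −ΔU = -9710 J.
Work done on the gas = −W_by = 9710 J.

9710 J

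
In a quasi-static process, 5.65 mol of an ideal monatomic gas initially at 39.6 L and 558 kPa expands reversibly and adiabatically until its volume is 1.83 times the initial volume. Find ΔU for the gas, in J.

T₁ = P₁V₁/(nR) = 558×39.6/(5.65×8.314) = 470 K.
Adiabatic: TV^(γ−1) = const ⇒ T₂ = 470×(0.546)^0.667 = 314 K; PV^γ = const ⇒ P₂ = 204 kPa.
For an ideal gas ΔU = nCvΔT with Cv = (3/2)R = 12.5 J/(mol·K).
ΔU = 5.65×12.5×(314−470) = -11000 J.

-11000 J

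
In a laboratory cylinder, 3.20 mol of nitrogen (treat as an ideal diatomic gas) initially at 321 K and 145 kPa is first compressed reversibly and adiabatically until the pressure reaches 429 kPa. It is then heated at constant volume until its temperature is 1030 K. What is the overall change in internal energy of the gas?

47200 J

V₁ = nRT₁/P₁ = 3.20×8.314×321/145 = 58.9 L.
Step 1 — Adiabatic: T₂/T₁ = (P₂/P₁)^((γ−1)/γ) ⇒ T₂ = 321×(2.96)^0.286 = 438 K; V₂ = 27.1 L.
ΔU = nCvΔT = 3.20×20.8×(438−321) = 7760 J.
Q = 0 for an adiabatic process, so W = −ΔU = -7760 J.
State after step 1: P = 429 kPa, V = 27.1 L, T = 438 K.
Step 2 — Isochoric: V stays 27.1 L; P/T = const ⇒ T₂ = 1030 K, P₂ = 1010 kPa.
W = 0 (no volume change).
ΔU = nCvΔT = 3.20×20.8×(1030−438) = 39400 J.
Q = ΔU = 39400 J.
Net over both steps: W = -7760 J, Q = 39400 J, ΔU = 47200 J.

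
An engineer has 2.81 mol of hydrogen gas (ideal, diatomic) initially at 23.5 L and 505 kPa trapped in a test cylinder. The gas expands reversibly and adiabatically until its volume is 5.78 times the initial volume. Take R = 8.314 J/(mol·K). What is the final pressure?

T₁ = P₁V₁/(nR) = 505×23.5/(2.81×8.314) = 508 K.
Adiabatic: TV^(γ−1) = const ⇒ T₂ = 508×(0.173)^0.400 = 252 K; PV^γ = const ⇒ P₂ = 43.3 kPa.

43.3 kPa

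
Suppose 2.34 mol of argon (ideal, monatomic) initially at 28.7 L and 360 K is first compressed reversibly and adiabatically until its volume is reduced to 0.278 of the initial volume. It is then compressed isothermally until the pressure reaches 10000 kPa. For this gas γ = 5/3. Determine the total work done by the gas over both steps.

-40100 J

P₁ = nRT₁/V₁ = 2.34×8.314×360/28.7 = 244 kPa.
Step 1 — Adiabatic: TV^(γ−1) = const ⇒ T₂ = 360×(3.60)^0.667 = 845 K; PV^γ = const ⇒ P₂ = 2060 kPa.
ΔU = nCvΔT = 2.34×12.5×(845−360) = 14200 J.
Q = 0 for an adiabatic process, so W = −ΔU = -14200 J.
State after step 1: P = 2060 kPa, V = 7.98 L, T = 845 K.
Step 2 — Isothermal: T stays 845 K; PV = const ⇒ V₂ = 1.64 L, P₂ = 10000 kPa.
ΔU = 0 (ideal gas, T constant).
W = nRT ln(V₂/V₁) = 2.34×8.314×845×ln(0.206) = -26000 J.
Q = ΔU + W = -26000 J.
Net over both steps: W = -40100 J, Q = -26000 J, ΔU = 14200 J.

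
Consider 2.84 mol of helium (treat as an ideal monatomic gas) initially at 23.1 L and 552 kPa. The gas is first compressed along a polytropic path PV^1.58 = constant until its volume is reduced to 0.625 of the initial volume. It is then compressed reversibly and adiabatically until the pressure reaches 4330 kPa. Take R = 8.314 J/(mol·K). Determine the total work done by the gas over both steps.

T₁ = P₁V₁/(nR) = 552×23.1/(2.84×8.314) = 540 K.
Step 1 — Polytropic n=1.58: T₂ = T₁(V₁/V₂)^(n−1) = 540×(1.60)^0.58 = 709 K; P₂ = P₁(V₁/V₂)^n = 1160 kPa.
W = (P₁V₁−P₂V₂)/(n−1) = (552×23.1−1160×14.4)/0.58 = -6890 J.
ΔU = nCvΔT = 2.84×12.5×(709−540) = 5990 J.
Q = ΔU + W = -896 J.
State after step 1: P = 1160 kPa, V = 14.4 L, T = 709 K.
Step 2 — Adiabatic: T₂/T₁ = (P₂/P₁)^((γ−1)/γ) ⇒ T₂ = 709×(3.73)^0.400 = 1200 K; V₂ = 6.55 L.
ΔU = nCvΔT = 2.84×12.5×(1200−709) = 17400 J.
Q = 0 for an adiabatic process, so W = −ΔU = -17400 J.
Net over both steps: W = -24300 J, Q = -896 J, ΔU = 23400 J.

-24300 J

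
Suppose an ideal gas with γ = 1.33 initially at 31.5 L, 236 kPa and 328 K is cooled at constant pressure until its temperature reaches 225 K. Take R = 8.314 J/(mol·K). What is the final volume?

Isobaric: P stays 236 kPa; V/T = const ⇒ T₂ = 225 K, V₂ = 21.6 L.

21.6 L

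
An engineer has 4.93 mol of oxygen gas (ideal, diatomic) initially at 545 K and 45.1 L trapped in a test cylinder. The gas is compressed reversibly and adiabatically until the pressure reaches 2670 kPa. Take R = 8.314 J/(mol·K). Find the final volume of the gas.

13.5 L

P₁ = nRT₁/V₁ = 4.93×8.314×545/45.1 = 495 kPa.
Adiabatic: T₂/T₁ = (P₂/P₁)^((γ−1)/γ) ⇒ T₂ = 545×(5.39)^0.286 = 882 K; V₂ = 13.5 L.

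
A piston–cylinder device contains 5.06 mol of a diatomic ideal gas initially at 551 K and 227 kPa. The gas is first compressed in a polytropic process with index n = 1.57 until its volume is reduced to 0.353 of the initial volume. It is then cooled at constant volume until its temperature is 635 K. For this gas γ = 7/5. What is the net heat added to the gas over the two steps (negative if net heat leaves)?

V₁ = nRT₁/P₁ = 5.06×8.314×551/227 = 102 L.
Step 1 — Polytropic n=1.57: T₂ = T₁(V₁/V₂)^(n−1) = 551×(2.83)^0.57 = 998 K; P₂ = P₁(V₁/V₂)^n = 1160 kPa.
W = (P₁V₁−P₂V₂)/(n−1) = (227×102−1160×36.0)/0.57 = -33000 J.
ΔU = nCvΔT = 5.06×20.8×(998−551) = 47000 J.
Q = ΔU + W = 14000 J.
State after step 1: P = 1160 kPa, V = 36.0 L, T = 998 K.
Step 2 — Isochoric: V stays 36.0 L; P/T = const ⇒ T₂ = 635 K, P₂ = 741 kPa.
W = 0 (no volume change).
ΔU = nCvΔT = 5.06×20.8×(635−998) = -38100 J.
Q = ΔU = -38100 J.
Net over both steps: W = -33000 J, Q = -24100 J, ΔU = 8830 J.

-24100 J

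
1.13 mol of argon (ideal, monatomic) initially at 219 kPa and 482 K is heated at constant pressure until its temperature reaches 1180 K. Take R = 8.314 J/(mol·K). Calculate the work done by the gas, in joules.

V₁ = nRT₁/P₁ = 1.13×8.314×482/219 = 20.7 L.
Isobaric: P stays 219 kPa; V/T = const ⇒ T₂ = 1180 K, V₂ = 50.6 L.
W = PΔV = 219×(50.6−20.7) kPa·L = 6560 J.

6560 J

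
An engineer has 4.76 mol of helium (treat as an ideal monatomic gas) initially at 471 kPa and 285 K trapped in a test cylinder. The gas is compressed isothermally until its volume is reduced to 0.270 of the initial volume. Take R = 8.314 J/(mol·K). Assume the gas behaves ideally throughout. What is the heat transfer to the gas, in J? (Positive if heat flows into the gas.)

V₁ = nRT₁/P₁ = 4.76×8.314×285/471 = 23.9 L.
Isothermal: T stays 285 K; PV = const ⇒ V₂ = 6.47 L, P₂ = 1740 kPa.
ΔU = 0 (ideal gas, T constant).
W = nRT ln(V₂/V₁) = 4.76×8.314×285×ln(0.270) = -14800 J.
Q = ΔU + W = -14800 J.

-14800 J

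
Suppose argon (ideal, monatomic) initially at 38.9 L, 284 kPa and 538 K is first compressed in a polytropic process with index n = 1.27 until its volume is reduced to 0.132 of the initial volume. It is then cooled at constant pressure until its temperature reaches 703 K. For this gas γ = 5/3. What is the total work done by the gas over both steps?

-34400 J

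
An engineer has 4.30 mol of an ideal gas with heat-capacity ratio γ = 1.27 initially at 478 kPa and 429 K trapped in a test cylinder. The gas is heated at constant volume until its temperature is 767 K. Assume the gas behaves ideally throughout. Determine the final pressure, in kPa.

855 kPa

V₁ = nRT₁/P₁ = 4.30×8.314×429/478 = 32.1 L.
Isochoric: V stays 32.1 L; P/T = const ⇒ T₂ = 767 K, P₂ = 855 kPa.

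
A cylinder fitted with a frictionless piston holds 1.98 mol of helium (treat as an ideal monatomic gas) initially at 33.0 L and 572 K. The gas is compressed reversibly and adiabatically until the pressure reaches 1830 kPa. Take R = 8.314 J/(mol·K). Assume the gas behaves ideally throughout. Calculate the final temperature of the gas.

1200 K

P₁ = nRT₁/V₁ = 1.98×8.314×572/33.0 = 285 kPa.
Adiabatic: T₂/T₁ = (P₂/P₁)^((γ−1)/γ) ⇒ T₂ = 572×(6.41)^0.400 = 1200 K; V₂ = 10.8 L.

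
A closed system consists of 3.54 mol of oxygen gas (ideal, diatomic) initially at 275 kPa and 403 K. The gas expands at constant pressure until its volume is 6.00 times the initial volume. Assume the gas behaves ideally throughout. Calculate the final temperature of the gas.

2420 K

V₁ = nRT₁/P₁ = 3.54×8.314×403/275 = 43.1 L.
Isobaric: P stays 275 kPa; V/T = const ⇒ T₂ = 2420 K, V₂ = 259 L.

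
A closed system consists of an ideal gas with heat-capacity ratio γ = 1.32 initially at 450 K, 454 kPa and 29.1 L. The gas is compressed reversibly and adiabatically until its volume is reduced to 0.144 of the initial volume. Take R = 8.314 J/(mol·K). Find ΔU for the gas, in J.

35500 J

n = P₁V₁/(RT₁) = 454×29.1/(8.314×450) = 3.53 mol.
Adiabatic: TV^(γ−1) = const ⇒ T₂ = 450×(6.94)^0.320 = 837 K; PV^γ = const ⇒ P₂ = 5860 kPa.
For an ideal gas ΔU = nCvΔT with Cv = R/(γ−1) = 26.0 J/(mol·K).
ΔU = 3.53×26.0×(837−450) = 35500 J.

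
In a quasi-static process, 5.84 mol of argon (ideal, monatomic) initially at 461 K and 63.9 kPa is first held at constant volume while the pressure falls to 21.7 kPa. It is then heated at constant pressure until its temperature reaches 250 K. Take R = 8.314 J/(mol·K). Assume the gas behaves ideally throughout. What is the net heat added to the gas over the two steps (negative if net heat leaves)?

V₁ = nRT₁/P₁ = 5.84×8.314×461/63.9 = 350 L.
Step 1 — Isochoric: V stays 350 L; P/T = const ⇒ T₂ = 157 K, P₂ = 21.7 kPa.
W = 0 (no volume change).
ΔU = nCvΔT = 5.84×12.5×(157−461) = -22200 J.
Q = ΔU = -22200 J.
State after step 1: P = 21.7 kPa, V = 350 L, T = 157 K.
Step 2 — Isobaric: P stays 21.7 kPa; V/T = const ⇒ T₂ = 250 K, V₂ = 559 L.
W = PΔV = 21.7×(559−350) kPa·L = 4540 J.
ΔU = nCvΔT = 5.84×12.5×(250−157) = 6810 J.
Q = ΔU + W = nCpΔT = 11300 J.
Net over both steps: W = 4540 J, Q = -10800 J, ΔU = -15400 J.

-10800 J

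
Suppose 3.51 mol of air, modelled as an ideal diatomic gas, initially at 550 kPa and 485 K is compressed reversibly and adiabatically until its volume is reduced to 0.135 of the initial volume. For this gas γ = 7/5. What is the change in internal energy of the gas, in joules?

V₁ = nRT₁/P₁ = 3.51×8.314×485/550 = 25.7 L.
Adiabatic: TV^(γ−1) = const ⇒ T₂ = 485×(7.41)^0.400 = 1080 K; PV^γ = const ⇒ P₂ = 9080 kPa.
For an ideal gas ΔU = nCvΔT with Cv = (5/2)R = 20.8 J/(mol·K).
ΔU = 3.51×20.8×(1080−485) = 43400 J.

43400 J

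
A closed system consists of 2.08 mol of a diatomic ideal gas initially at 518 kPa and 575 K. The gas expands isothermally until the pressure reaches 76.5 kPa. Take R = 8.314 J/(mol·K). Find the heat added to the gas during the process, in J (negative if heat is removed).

V₁ = nRT₁/P₁ = 2.08×8.314×575/518 = 19.2 L.
Isothermal: T stays 575 K; PV = const ⇒ V₂ = 130 L, P₂ = 76.5 kPa.
ΔU = 0 (ideal gas, T constant).
W = nRT ln(V₂/V₁) = 2.08×8.314×575×ln(6.77) = 19000 J.
Q = ΔU + W = 19000 J.

19000 J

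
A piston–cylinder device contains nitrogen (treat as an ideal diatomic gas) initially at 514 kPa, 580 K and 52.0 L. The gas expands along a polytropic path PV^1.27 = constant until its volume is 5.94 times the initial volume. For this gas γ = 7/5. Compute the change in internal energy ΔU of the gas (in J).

-25500 J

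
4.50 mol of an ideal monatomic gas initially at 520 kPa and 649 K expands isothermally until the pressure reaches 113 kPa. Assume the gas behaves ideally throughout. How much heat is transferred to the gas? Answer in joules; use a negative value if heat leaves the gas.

37100 J

V₁ = nRT₁/P₁ = 4.50×8.314×649/520 = 46.7 L.
Isothermal: T stays 649 K; PV = const ⇒ V₂ = 215 L, P₂ = 113 kPa.
ΔU = 0 (ideal gas, T constant).
W = nRT ln(V₂/V₁) = 4.50×8.314×649×ln(4.60) = 37100 J.
Q = ΔU + W = 37100 J.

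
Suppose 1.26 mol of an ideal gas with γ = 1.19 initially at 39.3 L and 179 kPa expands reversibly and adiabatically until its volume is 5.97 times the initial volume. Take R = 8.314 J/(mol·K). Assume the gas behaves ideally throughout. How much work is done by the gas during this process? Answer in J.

T₁ = P₁V₁/(nR) = 179×39.3/(1.26×8.314) = 672 K.
Adiabatic: TV^(γ−1) = const ⇒ T₂ = 672×(0.168)^0.190 = 478 K; PV^γ = const ⇒ P₂ = 21.4 kPa.
ΔU = nCvΔT = 1.26×43.8×(478−672) = -10700 J.
Q = 0 for an adiabatic process, so W = −ΔU = 10700 J.

10700 J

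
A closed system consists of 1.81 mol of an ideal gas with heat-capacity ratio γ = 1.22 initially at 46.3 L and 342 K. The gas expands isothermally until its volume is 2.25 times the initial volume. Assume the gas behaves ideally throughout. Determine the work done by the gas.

4170 J

P₁ = nRT₁/V₁ = 1.81×8.314×342/46.3 = 111 kPa.
Isothermal: T stays 342 K; PV = const ⇒ V₂ = 104 L, P₂ = 49.4 kPa.
W = nRT ln(V₂/V₁) = 1.81×8.314×342×ln(2.25) = 4170 J.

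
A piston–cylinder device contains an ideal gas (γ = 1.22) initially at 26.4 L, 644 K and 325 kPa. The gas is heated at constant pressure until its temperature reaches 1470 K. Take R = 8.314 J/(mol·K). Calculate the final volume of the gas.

60.3 L

Isobaric: P stays 325 kPa; V/T = const ⇒ T₂ = 1470 K, V₂ = 60.3 L.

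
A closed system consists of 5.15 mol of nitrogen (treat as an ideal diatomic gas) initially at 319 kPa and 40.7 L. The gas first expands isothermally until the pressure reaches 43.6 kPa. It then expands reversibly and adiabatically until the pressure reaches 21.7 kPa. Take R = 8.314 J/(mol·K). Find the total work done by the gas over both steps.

31700 J

T₁ = P₁V₁/(nR) = 319×40.7/(5.15×8.314) = 303 K.
Step 1 — Isothermal: T stays 303 K; PV = const ⇒ V₂ = 298 L, P₂ = 43.6 kPa.
ΔU = 0 (ideal gas, T constant).
W = nRT ln(V₂/V₁) = 5.15×8.314×303×ln(7.32) = 25800 J.
Q = ΔU + W = 25800 J.
State after step 1: P = 43.6 kPa, V = 298 L, T = 303 K.
Step 2 — Adiabatic: T₂/T₁ = (P₂/P₁)^((γ−1)/γ) ⇒ T₂ = 303×(0.498)^0.286 = 248 K; V₂ = 490 L.
ΔU = nCvΔT = 5.15×20.8×(248−303) = -5870 J.
Q = 0 for an adiabatic process, so W = −ΔU = 5870 J.
Net over both steps: W = 31700 J, Q = 25800 J, ΔU = -5870 J.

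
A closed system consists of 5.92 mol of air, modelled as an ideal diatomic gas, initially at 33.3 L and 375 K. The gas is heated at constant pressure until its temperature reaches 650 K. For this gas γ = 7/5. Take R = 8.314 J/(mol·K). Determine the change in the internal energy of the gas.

33800 J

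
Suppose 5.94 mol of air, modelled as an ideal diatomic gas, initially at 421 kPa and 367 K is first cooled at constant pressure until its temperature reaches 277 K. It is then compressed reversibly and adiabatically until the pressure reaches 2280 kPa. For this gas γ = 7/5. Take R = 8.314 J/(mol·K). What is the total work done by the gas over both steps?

-25700 J

V₁ = nRT₁/P₁ = 5.94×8.314×367/421 = 43.1 L.
Step 1 — Isobaric: P stays 421 kPa; V/T = const ⇒ T₂ = 277 K, V₂ = 32.5 L.
W = PΔV = 421×(32.5−43.1) kPa·L = -4440 J.
ΔU = nCvΔT = 5.94×20.8×(277−367) = -11100 J.
Q = ΔU + W = nCpΔT = -15600 J.
State after step 1: P = 421 kPa, V = 32.5 L, T = 277 K.
Step 2 — Adiabatic: T₂/T₁ = (P₂/P₁)^((γ−1)/γ) ⇒ T₂ = 277×(5.42)^0.286 = 449 K; V₂ = 9.72 L.
ΔU = nCvΔT = 5.94×20.8×(449−277) = 21200 J.
Q = 0 for an adiabatic process, so W = −ΔU = -21200 J.
Net over both steps: W = -25700 J, Q = -15600 J, ΔU = 10100 J.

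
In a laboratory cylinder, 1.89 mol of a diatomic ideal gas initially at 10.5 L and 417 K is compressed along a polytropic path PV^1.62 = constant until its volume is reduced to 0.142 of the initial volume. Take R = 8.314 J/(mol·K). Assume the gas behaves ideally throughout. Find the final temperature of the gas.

P₁ = nRT₁/V₁ = 1.89×8.314×417/10.5 = 624 kPa.
Polytropic n=1.62: T₂ = T₁(V₁/V₂)^(n−1) = 417×(7.04)^0.62 = 1400 K; P₂ = P₁(V₁/V₂)^n = 14700 kPa.

1400 K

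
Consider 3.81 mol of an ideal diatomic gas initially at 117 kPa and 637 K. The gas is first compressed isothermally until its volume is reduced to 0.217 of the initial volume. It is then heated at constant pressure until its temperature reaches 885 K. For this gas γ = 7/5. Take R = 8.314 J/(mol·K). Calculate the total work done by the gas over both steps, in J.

-23000 J

V₁ = nRT₁/P₁ = 3.81×8.314×637/117 = 172 L.
Step 1 — Isothermal: T stays 637 K; PV = const ⇒ V₂ = 37.4 L, P₂ = 539 kPa.
ΔU = 0 (ideal gas, T constant).
W = nRT ln(V₂/V₁) = 3.81×8.314×637×ln(0.217) = -30800 J.
Q = ΔU + W = -30800 J.
State after step 1: P = 539 kPa, V = 37.4 L, T = 637 K.
Step 2 — Isobaric: P stays 539 kPa; V/T = const ⇒ T₂ = 885 K, V₂ = 52.0 L.
W = PΔV = 539×(52.0−37.4) kPa·L = 7860 J.
ΔU = nCvΔT = 3.81×20.8×(885−637) = 19600 J.
Q = ΔU + W = nCpΔT = 27500 J.
Net over both steps: W = -23000 J, Q = -3330 J, ΔU = 19600 J.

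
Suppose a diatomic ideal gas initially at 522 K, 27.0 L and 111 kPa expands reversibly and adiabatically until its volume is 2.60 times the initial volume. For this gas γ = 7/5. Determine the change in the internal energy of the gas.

-2380 J

n = P₁V₁/(RT₁) = 111×27.0/(8.314×522) = 0.691 mol.
Adiabatic: TV^(γ−1) = const ⇒ T₂ = 522×(0.385)^0.400 = 356 K; PV^γ = const ⇒ P₂ = 29.1 kPa.
For an ideal gas ΔU = nCvΔT with Cv = (5/2)R = 20.8 J/(mol·K).
ΔU = 0.691×20.8×(356−522) = -2380 J.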